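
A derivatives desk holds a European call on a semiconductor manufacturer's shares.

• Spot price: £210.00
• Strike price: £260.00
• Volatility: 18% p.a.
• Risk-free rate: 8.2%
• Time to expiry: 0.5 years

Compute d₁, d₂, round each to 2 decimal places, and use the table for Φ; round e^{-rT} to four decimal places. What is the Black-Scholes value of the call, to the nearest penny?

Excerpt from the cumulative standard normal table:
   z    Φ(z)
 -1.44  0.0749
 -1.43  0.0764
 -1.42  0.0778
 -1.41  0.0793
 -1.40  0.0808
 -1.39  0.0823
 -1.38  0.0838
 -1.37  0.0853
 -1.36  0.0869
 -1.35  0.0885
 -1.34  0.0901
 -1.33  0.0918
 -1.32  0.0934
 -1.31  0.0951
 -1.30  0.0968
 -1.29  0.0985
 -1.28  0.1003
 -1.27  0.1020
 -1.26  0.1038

£1.27

T = 0.5;  σ√T = 0.1273
d₁ = [ln(210/260) + (0.082 + ½·0.18²)·0.5] / (σ√T) = (-0.2136 + 0.0491) / 0.1273 = -1.2922 ≈ -1.29
d₂ = -1.2922 − 0.1273 = -1.4195 ≈ -1.42
exp(−rT) = exp(−0.082·0.5) = 0.9598
C = 210·N(-1.29) − 260·0.9598·N(-1.42) = 210·0.0985 − 260·0.9598·0.0778 = 20.6850 − 19.4148 = 1.2702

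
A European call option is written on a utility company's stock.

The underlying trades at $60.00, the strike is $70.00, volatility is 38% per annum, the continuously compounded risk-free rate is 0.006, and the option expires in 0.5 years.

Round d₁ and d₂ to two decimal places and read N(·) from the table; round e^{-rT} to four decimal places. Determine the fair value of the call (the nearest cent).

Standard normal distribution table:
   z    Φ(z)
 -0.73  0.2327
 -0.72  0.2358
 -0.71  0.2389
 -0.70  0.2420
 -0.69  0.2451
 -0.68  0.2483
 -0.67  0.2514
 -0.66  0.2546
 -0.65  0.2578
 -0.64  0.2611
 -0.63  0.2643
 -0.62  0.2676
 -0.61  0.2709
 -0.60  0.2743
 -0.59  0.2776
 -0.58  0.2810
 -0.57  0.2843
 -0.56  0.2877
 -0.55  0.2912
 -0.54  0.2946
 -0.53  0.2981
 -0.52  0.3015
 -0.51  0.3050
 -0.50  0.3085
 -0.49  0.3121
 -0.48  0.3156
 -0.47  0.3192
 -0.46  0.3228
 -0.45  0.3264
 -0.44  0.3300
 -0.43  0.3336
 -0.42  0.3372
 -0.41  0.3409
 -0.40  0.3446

$3.13

T = 0.5;  σ√T = 0.2687
d₁ = [ln(60/70) + (0.006 + 0.38²/2)·0.5] / 0.2687 = [-0.1542 + 0.0391] / 0.2687 = -0.4282 → -0.43
d₂ = d₁ − σ√T = -0.4282 − 0.2687 = -0.6969 → -0.70
e^(−rT) = e^(−0.006·0.5) = 0.9970
N(d₁) = N(-0.43) = 0.3336;  N(d₂) = N(-0.70) = 0.2420
C = 60·0.3336 − 70·0.9970·0.2420 = 20.0160 − 16.8892 = 3.1268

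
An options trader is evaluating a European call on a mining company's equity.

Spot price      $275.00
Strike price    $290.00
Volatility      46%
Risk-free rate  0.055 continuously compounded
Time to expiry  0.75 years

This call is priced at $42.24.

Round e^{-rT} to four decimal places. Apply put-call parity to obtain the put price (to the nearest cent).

exp(−rT) = exp(−0.055·0.75) = 0.9596
Put-call parity: C − P = S − K·e^(−rT) = 275 − 290·0.9596 = 275 − 278.2840 = -3.2840
P = C − (C − P) = 42.24 − (-3.2840) = 45.5240

$45.52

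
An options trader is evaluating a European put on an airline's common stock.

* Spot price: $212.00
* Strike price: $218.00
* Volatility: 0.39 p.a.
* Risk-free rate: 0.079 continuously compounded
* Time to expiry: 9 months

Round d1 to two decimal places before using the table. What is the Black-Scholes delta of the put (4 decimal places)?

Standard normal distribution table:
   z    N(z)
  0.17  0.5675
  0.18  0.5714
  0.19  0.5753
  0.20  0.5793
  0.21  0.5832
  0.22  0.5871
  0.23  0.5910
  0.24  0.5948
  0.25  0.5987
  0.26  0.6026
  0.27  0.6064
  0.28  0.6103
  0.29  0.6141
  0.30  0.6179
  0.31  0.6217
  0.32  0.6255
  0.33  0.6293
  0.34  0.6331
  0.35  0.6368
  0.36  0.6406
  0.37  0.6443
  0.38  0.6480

σ√T = 0.39·√0.75 = 0.3377
d₁ = [ln(212/218) + (0.079 + ½·0.39²)·0.75] / (σ√T) = (-0.0279 + 0.1163) / 0.3377 = 0.2617 ⇒ 0.26
N(d₁) = N(0.26) = 0.6026
Δ_put = N(d₁) − 1 = 0.6026 − 1 = -0.3974

-0.3974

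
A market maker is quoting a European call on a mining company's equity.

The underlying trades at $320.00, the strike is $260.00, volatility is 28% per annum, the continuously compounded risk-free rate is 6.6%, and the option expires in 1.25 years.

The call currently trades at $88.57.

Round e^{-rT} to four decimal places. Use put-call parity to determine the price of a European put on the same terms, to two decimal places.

exp(−rT) = exp(−0.066·1.25) = 0.9208
Put-call parity: C − P = S − K·e^(−rT) = 320 − 260·0.9208 = 320 − 239.4080 = 80.5920
P = C − (C − P) = 88.57 − (80.5920) = 7.9780

$7.98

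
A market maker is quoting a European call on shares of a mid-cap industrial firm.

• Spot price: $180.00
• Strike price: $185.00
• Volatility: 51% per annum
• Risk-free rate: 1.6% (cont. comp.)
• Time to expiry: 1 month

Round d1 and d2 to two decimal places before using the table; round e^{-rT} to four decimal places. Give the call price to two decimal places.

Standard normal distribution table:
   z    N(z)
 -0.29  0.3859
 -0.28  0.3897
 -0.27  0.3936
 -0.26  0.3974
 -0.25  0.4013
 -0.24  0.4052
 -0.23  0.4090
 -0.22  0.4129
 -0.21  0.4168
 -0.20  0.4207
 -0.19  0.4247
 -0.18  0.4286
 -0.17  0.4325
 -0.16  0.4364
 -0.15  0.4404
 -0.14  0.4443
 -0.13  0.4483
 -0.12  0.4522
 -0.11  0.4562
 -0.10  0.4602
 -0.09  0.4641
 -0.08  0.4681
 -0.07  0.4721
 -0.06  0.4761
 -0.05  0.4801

$8.69

σ√T = 0.51 × 0.2887 = 0.1472
d₁ = [ln(180/185) + (0.016 + 0.51²/2)·0.08333] / 0.1472 = [-0.0274 + 0.0122] / 0.1472 = -0.1034 ⇒ -0.10
d₂ = d₁ − σ√T = -0.1034 − 0.1472 = -0.2507 ⇒ -0.25
exp(−rT) = exp(−0.016·0.08333) = 0.9987
N(d₁) = N(-0.10) = 0.4602;  N(d₂) = N(-0.25) = 0.4013
C = 180·0.4602 − 185·0.9987·0.4013 = 82.8360 − 74.1440 = 8.6920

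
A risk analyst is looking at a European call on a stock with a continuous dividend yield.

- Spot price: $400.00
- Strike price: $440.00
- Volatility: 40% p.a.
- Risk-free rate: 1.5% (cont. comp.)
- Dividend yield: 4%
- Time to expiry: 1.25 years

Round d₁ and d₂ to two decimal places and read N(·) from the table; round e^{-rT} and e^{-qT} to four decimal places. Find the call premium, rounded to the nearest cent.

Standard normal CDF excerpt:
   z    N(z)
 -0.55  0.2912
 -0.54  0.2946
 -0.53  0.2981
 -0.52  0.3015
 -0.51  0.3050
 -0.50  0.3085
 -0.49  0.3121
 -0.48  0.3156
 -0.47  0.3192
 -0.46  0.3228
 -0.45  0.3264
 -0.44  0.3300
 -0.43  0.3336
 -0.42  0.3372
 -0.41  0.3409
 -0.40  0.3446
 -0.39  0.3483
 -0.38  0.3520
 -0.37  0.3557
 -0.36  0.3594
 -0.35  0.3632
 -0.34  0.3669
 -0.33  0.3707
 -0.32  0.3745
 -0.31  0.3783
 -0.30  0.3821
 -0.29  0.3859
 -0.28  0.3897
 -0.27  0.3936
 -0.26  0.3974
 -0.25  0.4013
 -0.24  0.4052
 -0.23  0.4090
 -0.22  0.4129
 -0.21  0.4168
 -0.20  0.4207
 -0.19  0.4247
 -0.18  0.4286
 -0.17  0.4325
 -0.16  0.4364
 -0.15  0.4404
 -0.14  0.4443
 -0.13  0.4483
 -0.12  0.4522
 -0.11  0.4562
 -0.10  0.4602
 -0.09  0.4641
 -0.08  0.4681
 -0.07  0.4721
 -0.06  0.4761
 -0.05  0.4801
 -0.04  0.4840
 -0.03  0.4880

σ√T = 0.4 × 1.1180 = 0.4472
d₁ = [ln(400/440) + (0.015 − 0.04 + 0.4²/2)·1.25] / 0.4472 = [-0.0953 + 0.0688] / 0.4472 = -0.0594 ⇒ -0.06
d₂ = d₁ − σ√T = -0.0594 − 0.4472 = -0.5066 ⇒ -0.51
e^(−qT) = e^(−0.04·1.25) = 0.9512;  e^(−rT) = e^(−0.015·1.25) = 0.9814
N(d₁) = N(-0.06) = 0.4761;  N(d₂) = N(-0.51) = 0.3050
C = 400·0.9512·0.4761 − 440·0.9814·0.3050 = 181.1465 − 131.7039 = 49.4426

$49.44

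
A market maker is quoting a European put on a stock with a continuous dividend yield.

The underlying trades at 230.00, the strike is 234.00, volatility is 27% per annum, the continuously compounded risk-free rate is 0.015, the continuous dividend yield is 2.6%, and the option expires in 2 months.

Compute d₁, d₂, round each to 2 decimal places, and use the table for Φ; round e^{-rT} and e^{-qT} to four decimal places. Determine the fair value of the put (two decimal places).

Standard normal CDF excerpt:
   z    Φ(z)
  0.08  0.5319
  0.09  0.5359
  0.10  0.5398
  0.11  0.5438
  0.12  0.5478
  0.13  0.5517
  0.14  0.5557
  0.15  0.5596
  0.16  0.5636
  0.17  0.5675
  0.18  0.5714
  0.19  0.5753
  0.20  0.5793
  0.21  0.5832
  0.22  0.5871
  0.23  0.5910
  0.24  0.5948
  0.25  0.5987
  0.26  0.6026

12.50

σ√T = 0.27 × 0.4082 = 0.1102
d₁ = [ln(230/234) + (0.015 − 0.026 + 0.27²/2)·0.1667] / 0.1102 = [-0.0172 + 0.0042] / 0.1102 = -0.1179 ≈ -0.12
d₂ = d₁ − σ√T = -0.1179 − 0.1102 = -0.2282 ≈ -0.23
exp(−qT) = exp(−0.026·0.1667) = 0.9957;  exp(−rT) = exp(−0.015·0.1667) = 0.9975
N(−d₂) = N(0.23) = 0.5910;  N(−d₁) = N(0.12) = 0.5478
P = 234·0.9975·0.5910 − 230·0.9957·0.5478 = 137.9483 − 125.4522 = 12.4960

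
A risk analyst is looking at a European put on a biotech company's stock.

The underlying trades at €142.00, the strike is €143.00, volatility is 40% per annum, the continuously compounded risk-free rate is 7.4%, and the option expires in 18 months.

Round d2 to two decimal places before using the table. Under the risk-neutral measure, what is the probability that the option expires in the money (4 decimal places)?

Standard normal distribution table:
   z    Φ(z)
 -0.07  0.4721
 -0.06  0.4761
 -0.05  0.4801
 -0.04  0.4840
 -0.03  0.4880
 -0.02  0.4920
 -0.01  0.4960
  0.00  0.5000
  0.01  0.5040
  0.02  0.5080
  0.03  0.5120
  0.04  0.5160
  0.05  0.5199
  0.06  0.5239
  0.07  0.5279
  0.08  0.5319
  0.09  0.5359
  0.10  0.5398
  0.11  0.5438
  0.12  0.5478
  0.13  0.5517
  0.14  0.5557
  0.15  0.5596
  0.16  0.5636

0.5120

σ√T = 0.4 × 1.2247 = 0.4899
ln(S/K) + (r + σ²/2)T = ln(142/143) + (0.074 + 0.4²/2)·1.5 = -0.0070 + 0.2310 = 0.2240
d₁ = 0.2240 / 0.4899 = 0.4572 which rounds to 0.46
d₂ = d₁ − σ√T = 0.4572 − 0.4899 = -0.0327 which rounds to -0.03
Pr(exercise) under Q = N(−d₂) = N(0.03) = 0.5120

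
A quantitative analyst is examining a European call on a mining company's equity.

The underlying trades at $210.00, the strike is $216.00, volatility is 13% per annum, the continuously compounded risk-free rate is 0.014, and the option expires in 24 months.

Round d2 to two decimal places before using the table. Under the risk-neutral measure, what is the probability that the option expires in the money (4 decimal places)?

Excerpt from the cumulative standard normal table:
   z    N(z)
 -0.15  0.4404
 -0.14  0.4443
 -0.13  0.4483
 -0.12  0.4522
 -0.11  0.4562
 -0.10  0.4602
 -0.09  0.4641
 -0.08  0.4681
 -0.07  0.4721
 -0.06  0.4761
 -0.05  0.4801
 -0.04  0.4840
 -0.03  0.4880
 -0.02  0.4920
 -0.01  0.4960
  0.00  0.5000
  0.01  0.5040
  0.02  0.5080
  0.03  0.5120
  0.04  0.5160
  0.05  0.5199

0.4641

σ√T = 0.13 × 1.4142 = 0.1838
d₁ = [ln(210/216) + (0.014 + 0.13²/2)·2] / 0.1838 = [-0.0282 + 0.0449] / 0.1838 = 0.0910 → 0.09
d₂ = d₁ − σ√T = 0.0910 − 0.1838 = -0.0929 → -0.09
Pr(exercise) under Q = N(d₂) = 0.4641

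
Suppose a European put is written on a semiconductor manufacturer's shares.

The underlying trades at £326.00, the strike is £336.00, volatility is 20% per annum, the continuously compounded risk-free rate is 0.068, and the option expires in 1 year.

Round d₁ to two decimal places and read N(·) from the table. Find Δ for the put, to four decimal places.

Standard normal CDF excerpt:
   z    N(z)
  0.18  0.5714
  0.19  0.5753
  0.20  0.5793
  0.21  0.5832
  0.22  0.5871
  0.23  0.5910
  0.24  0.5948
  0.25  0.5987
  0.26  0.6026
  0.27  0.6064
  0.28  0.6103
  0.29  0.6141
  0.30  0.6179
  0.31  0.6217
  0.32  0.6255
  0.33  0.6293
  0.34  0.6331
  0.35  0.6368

σ√T = 0.2·√1 = 0.2000
ln(S/K) + (r + σ²/2)T = ln(326/336) + (0.068 + 0.2²/2)·1 = -0.0302 + 0.0880 = 0.0578
d₁ = 0.0578 / 0.2000 = 0.2889 → 0.29
N(d₁) = N(0.29) = 0.6141
Δ_put = N(d₁) − 1 = 0.6141 − 1 = -0.3859

-0.3859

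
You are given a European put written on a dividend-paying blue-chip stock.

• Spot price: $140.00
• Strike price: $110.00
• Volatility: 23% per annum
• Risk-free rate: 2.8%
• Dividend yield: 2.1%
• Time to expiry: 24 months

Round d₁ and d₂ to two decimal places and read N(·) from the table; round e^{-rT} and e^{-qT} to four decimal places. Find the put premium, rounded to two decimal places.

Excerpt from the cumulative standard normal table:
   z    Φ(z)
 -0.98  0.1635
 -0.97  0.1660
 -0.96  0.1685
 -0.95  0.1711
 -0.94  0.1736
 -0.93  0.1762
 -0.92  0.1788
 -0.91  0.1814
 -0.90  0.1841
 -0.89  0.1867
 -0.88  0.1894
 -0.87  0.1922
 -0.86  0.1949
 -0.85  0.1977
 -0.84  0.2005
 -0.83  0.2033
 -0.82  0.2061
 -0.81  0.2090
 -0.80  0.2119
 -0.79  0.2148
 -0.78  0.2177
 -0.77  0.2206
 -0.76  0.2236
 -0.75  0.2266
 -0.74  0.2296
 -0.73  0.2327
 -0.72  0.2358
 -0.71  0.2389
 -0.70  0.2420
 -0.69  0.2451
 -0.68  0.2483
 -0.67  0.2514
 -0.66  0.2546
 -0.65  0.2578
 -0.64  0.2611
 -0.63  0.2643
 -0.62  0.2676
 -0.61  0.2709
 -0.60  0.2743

T = 2;  σ√T = 0.3253
ln(S/K) + (r − q + σ²/2)T = ln(140/110) + (0.028 − 0.021 + 0.23²/2)·2 = 0.2412 + 0.0669 = 0.3081
d₁ = 0.3081 / 0.3253 = 0.9471 → 0.95
d₂ = d₁ − σ√T = 0.9471 − 0.3253 = 0.6218 → 0.62
e^(−qT) = e^(−0.021·2) = 0.9589;  e^(−rT) = e^(−0.028·2) = 0.9455
N(−d₂) = N(-0.62) = 0.2676;  N(−d₁) = N(-0.95) = 0.1711
P = 110·0.9455·0.2676 − 140·0.9589·0.1711 = 27.8317 − 22.9695 = 4.8622

$4.86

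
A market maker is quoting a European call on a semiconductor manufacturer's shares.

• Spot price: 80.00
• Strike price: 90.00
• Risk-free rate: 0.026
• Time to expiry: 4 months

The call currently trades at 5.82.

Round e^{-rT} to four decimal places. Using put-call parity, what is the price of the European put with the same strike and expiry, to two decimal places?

e^(−rT) = e^(−0.026·0.3333) = 0.9914
Put-call parity: C − P = S − K·e^(−rT) = 80 − 90·0.9914 = 80 − 89.2260 = -9.2260
P = C − (C − P) = 5.82 − (-9.2260) = 15.0460

15.05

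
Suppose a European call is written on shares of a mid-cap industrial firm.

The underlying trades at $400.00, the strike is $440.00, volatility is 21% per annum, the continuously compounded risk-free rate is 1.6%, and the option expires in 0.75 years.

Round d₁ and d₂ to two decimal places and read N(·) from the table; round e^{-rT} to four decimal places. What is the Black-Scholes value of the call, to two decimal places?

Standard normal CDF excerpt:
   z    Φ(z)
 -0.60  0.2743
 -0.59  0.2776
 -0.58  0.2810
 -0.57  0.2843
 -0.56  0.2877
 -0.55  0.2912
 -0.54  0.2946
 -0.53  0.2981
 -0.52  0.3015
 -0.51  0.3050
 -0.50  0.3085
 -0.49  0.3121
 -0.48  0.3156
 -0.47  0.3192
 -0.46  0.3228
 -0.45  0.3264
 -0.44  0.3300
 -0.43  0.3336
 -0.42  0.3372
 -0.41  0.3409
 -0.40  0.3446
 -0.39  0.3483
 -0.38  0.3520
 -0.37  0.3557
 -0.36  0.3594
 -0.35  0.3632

$15.68

σ√T = 0.21 × 0.8660 = 0.1819
d₁ = [ln(400/440) + (0.016 + ½·0.21²)·0.75] / (σ√T) = (-0.0953 + 0.0285) / 0.1819 = -0.3672 → -0.37
d₂ = -0.3672 − 0.1819 = -0.5490 → -0.55
e^(−rT) = e^(−0.016·0.75) = 0.9881
N(d₁) = N(-0.37) = 0.3557;  N(d₂) = N(-0.55) = 0.2912
C = 400·0.3557 − 440·0.9881·0.2912 = 142.2800 − 126.6033 = 15.6767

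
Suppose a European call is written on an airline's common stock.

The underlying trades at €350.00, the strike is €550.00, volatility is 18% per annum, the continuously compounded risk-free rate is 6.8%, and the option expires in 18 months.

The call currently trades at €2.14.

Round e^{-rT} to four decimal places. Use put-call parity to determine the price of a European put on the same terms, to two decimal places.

e^(−rT) = e^(−0.068·1.5) = 0.9030
Put-call parity: C − P = S − K·e^(−rT) = 350 − 550·0.9030 = 350 − 496.6500 = -146.6500
P = C − (C − P) = 2.14 − (-146.6500) = 148.7900

€148.79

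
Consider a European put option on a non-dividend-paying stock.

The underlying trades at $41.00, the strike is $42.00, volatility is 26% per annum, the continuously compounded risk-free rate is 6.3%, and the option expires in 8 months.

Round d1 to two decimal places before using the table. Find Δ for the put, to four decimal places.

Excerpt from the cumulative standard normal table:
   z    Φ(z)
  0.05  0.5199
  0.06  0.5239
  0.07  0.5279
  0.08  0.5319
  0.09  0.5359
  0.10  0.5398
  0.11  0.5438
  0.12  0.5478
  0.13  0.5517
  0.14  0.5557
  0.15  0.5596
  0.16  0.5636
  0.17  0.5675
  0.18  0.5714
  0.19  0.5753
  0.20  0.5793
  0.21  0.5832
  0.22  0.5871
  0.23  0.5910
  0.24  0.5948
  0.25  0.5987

-0.4247

T = 0.6667;  σ√T = 0.2123
d₁ = [ln(41/42) + (0.063 + ½·0.26²)·0.6667] / (σ√T) = (-0.0241 + 0.0645) / 0.2123 = 0.1905 ⇒ 0.19
N(d₁) = N(0.19) = 0.5753
Δ_put = N(d₁) − 1 = 0.5753 − 1 = -0.4247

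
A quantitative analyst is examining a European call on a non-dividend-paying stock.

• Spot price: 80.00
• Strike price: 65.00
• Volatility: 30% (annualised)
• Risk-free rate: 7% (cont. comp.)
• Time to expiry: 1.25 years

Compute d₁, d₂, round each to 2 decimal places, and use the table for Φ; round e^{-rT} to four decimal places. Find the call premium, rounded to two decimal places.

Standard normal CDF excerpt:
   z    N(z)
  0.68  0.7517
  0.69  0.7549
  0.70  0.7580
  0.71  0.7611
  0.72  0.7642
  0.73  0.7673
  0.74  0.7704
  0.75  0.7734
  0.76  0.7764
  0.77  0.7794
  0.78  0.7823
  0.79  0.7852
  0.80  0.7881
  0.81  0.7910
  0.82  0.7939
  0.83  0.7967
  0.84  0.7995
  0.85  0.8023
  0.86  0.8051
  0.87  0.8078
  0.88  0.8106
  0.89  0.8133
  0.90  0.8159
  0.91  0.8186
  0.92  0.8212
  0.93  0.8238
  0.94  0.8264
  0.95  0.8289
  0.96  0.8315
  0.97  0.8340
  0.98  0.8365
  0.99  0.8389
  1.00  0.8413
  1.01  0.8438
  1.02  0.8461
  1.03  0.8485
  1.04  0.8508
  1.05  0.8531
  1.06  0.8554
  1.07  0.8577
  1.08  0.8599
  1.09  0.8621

T = 1.25;  σ√T = 0.3354
d₁ = [ln(80/65) + (0.07 + 0.3²/2)·1.25] / 0.3354 = [0.2076 + 0.1438] / 0.3354 = 1.0476 ≈ 1.05
d₂ = d₁ − σ√T = 1.0476 − 0.3354 = 0.7122 ≈ 0.71
exp(−rT) = exp(−0.07·1.25) = 0.9162
N(d₁) = N(1.05) = 0.8531;  N(d₂) = N(0.71) = 0.7611
C = 80·0.8531 − 65·0.9162·0.7611 = 68.2480 − 45.3258 = 22.9222

22.92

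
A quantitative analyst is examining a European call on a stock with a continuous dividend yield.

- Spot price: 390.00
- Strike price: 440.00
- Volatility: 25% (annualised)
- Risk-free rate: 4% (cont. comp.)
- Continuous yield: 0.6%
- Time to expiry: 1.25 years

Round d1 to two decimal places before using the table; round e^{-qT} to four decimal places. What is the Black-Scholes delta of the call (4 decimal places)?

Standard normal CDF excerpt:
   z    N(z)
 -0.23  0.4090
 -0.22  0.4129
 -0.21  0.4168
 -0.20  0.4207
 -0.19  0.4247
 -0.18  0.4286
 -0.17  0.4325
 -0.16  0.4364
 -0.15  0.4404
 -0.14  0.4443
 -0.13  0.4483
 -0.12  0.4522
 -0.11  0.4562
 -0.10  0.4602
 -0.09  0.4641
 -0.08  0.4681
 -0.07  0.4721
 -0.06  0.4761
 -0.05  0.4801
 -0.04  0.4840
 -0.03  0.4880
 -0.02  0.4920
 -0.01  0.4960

σ√T = 0.25·√1.25 = 0.2795
d₁ = [ln(390/440) + (0.04 − 0.006 + 0.25²/2)·1.25] / 0.2795 = [-0.1206 + 0.0816] / 0.2795 = -0.1398 ⇒ -0.14
N(d₁) = N(-0.14) = 0.4443
Δ_call = e^(−qT)·N(d₁) = 0.9925·0.4443 = 0.4410

0.4410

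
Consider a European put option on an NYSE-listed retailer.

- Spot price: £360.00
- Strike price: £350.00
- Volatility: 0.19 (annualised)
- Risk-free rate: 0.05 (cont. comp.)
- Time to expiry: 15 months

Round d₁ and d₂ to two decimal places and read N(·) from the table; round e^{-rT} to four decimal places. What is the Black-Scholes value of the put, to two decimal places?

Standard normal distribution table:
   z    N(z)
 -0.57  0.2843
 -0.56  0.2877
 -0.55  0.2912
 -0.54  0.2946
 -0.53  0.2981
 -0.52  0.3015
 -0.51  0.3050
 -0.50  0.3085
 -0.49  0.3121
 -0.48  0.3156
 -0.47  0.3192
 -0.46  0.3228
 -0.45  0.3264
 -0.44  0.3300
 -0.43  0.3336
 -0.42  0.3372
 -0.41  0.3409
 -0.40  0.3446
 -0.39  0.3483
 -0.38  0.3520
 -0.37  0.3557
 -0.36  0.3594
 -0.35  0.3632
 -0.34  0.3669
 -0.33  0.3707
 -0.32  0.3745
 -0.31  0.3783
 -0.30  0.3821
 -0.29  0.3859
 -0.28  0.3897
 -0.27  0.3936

£15.82

T = 1.25;  σ√T = 0.2124
d₁ = [ln(360/350) + (0.05 + 0.19²/2)·1.25] / 0.2124 = [0.0282 + 0.0851] / 0.2124 = 0.5330 ⇒ 0.53
d₂ = d₁ − σ√T = 0.5330 − 0.2124 = 0.3206 ⇒ 0.32
exp(−rT) = exp(−0.05·1.25) = 0.9394
P = 350·0.9394·N(-0.32) − 360·N(-0.53) = 350·0.9394·0.3745 − 360·0.2981 = 123.1319 − 107.3160 = 15.8159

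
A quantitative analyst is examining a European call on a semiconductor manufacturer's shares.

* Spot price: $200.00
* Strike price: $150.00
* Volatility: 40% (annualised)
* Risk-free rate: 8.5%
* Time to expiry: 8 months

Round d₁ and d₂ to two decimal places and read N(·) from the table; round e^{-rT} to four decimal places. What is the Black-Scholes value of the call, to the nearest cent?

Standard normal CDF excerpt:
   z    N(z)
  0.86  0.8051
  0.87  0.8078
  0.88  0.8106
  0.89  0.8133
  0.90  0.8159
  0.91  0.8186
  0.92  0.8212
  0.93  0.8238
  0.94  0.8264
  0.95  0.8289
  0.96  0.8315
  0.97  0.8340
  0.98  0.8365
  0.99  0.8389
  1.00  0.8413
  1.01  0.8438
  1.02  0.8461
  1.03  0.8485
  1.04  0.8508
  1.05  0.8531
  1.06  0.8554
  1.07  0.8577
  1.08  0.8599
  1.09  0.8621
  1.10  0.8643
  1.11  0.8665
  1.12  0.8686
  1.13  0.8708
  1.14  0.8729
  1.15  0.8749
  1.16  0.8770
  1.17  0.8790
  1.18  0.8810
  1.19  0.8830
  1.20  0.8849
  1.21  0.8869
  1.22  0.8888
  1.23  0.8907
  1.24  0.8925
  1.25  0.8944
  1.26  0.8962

$62.49

σ√T = 0.4 × 0.8165 = 0.3266
d₁ = [ln(200/150) + (0.085 + 0.4²/2)·0.6667] / 0.3266 = [0.2877 + 0.1100] / 0.3266 = 1.2176 ≈ 1.22
d₂ = d₁ − σ√T = 1.2176 − 0.3266 = 0.8910 ≈ 0.89
e^(−rT) = e^(−0.085·0.6667) = 0.9449
N(d₁) = N(1.22) = 0.8888;  N(d₂) = N(0.89) = 0.8133
C = 200·0.8888 − 150·0.9449·0.8133 = 177.7600 − 115.2731 = 62.4869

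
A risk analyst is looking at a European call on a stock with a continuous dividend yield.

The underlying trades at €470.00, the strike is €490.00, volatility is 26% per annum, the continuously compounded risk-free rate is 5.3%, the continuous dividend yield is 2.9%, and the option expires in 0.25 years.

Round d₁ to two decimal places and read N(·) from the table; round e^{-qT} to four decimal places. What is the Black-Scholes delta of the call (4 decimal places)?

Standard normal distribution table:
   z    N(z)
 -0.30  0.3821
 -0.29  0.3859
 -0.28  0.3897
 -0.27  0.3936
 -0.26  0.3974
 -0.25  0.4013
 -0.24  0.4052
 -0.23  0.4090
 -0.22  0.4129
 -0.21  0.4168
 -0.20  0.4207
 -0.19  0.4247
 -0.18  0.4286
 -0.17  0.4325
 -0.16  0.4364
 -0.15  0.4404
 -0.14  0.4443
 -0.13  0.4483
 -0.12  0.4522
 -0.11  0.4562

0.4138

T = 0.25;  σ√T = 0.1300
d₁ = [ln(470/490) + (0.053 − 0.029 + 0.26²/2)·0.25] / 0.1300 = [-0.0417 + 0.0145] / 0.1300 = -0.2094 which rounds to -0.21
N(d₁) = N(-0.21) = 0.4168
Δ_call = exp(−qT)·N(d₁) = 0.9928·0.4168 = 0.4138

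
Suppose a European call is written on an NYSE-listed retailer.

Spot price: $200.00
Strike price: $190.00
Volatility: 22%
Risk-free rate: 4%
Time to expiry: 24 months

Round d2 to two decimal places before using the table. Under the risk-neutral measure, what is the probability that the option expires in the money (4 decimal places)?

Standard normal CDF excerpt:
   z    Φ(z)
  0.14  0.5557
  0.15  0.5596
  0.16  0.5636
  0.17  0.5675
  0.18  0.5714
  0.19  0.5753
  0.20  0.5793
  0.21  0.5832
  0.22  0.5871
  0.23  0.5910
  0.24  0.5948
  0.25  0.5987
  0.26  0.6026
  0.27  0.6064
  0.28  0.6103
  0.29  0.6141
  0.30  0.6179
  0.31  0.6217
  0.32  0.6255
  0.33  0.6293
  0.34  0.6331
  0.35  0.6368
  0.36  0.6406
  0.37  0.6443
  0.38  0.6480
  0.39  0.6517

T = 2;  σ√T = 0.3111
ln(S/K) + (r + σ²/2)T = ln(200/190) + (0.04 + 0.22²/2)·2 = 0.0513 + 0.1284 = 0.1797
d₁ = 0.1797 / 0.3111 = 0.5776 which rounds to 0.58
d₂ = d₁ − σ√T = 0.5776 − 0.3111 = 0.2664 which rounds to 0.27
Pr(exercise) under Q = N(d₂) = 0.6064

0.6064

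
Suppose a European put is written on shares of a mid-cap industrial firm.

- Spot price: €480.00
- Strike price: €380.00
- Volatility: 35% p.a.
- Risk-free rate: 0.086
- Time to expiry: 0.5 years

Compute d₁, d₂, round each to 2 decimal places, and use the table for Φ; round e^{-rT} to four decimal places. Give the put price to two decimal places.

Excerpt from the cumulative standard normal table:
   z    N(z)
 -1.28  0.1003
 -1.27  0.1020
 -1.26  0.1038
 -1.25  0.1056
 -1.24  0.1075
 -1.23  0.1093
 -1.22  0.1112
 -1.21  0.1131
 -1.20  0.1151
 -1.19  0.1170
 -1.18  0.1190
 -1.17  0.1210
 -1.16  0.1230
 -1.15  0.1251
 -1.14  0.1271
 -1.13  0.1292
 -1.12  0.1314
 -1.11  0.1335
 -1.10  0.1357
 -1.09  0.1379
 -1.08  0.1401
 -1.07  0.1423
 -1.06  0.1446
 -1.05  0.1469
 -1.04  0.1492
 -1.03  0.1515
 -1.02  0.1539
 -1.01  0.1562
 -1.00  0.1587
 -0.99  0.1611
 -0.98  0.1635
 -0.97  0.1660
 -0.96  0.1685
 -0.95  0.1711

T = 0.5;  σ√T = 0.2475
d₁ = [ln(480/380) + (0.086 + ½·0.35²)·0.5] / (σ√T) = (0.2336 + 0.0736) / 0.2475 = 1.2414 → 1.24
d₂ = 1.2414 − 0.2475 = 0.9939 → 0.99
exp(−rT) = exp(−0.086·0.5) = 0.9579
P = 380·0.9579·N(-0.99) − 480·N(-1.24) = 380·0.9579·0.1611 − 480·0.1075 = 58.6407 − 51.6000 = 7.0407

€7.04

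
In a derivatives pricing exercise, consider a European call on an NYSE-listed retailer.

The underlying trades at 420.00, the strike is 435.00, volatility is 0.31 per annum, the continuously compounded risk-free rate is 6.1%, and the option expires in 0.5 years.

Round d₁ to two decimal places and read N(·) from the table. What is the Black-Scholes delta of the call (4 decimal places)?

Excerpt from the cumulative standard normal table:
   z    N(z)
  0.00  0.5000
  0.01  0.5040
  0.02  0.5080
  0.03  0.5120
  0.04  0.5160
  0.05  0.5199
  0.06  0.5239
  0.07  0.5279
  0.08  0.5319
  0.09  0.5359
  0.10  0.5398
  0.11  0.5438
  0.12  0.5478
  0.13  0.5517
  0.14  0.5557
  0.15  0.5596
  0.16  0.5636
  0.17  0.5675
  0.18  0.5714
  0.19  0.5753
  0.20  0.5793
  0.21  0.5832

0.5359

T = 0.5;  σ√T = 0.2192
d₁ = [ln(420/435) + (0.061 + 0.31²/2)·0.5] / 0.2192 = [-0.0351 + 0.0545] / 0.2192 = 0.0887 → 0.09
N(d₁) = N(0.09) = 0.5359
Δ_call = N(d₁) = 0.5359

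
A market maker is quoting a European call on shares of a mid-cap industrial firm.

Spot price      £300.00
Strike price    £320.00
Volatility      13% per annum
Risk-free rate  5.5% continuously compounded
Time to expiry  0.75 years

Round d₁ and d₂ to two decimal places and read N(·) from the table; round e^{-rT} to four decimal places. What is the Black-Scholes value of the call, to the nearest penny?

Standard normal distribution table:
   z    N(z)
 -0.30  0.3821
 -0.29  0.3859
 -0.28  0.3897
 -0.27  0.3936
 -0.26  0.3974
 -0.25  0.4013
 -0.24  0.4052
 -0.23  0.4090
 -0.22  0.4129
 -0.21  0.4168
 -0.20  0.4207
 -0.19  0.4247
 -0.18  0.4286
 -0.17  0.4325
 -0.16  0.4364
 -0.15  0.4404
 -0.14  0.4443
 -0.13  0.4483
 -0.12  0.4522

σ√T = 0.13·√0.75 = 0.1126
d₁ = [ln(300/320) + (0.055 + 0.13²/2)·0.75] / 0.1126 = [-0.0645 + 0.0476] / 0.1126 = -0.1506 ≈ -0.15
d₂ = d₁ − σ√T = -0.1506 − 0.1126 = -0.2631 ≈ -0.26
exp(−rT) = exp(−0.055·0.75) = 0.9596
N(d₁) = N(-0.15) = 0.4404;  N(d₂) = N(-0.26) = 0.3974
C = 300·0.4404 − 320·0.9596·0.3974 = 132.1200 − 122.0304 = 10.0896

£10.09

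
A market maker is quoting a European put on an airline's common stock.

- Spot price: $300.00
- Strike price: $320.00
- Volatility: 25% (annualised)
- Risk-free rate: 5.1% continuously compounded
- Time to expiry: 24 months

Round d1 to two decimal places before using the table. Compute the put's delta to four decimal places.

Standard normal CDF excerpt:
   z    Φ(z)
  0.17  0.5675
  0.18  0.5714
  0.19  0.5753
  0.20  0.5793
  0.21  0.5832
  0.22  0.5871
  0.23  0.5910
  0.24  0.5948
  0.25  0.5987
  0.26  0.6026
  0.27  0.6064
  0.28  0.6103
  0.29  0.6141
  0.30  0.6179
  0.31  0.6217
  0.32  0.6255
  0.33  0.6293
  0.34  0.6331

T = 2;  σ√T = 0.3536
d₁ = [ln(300/320) + (0.051 + 0.25²/2)·2] / 0.3536 = [-0.0645 + 0.1645] / 0.3536 = 0.2827 → 0.28
N(d₁) = N(0.28) = 0.6103
Δ_put = N(d₁) − 1 = 0.6103 − 1 = -0.3897

-0.3897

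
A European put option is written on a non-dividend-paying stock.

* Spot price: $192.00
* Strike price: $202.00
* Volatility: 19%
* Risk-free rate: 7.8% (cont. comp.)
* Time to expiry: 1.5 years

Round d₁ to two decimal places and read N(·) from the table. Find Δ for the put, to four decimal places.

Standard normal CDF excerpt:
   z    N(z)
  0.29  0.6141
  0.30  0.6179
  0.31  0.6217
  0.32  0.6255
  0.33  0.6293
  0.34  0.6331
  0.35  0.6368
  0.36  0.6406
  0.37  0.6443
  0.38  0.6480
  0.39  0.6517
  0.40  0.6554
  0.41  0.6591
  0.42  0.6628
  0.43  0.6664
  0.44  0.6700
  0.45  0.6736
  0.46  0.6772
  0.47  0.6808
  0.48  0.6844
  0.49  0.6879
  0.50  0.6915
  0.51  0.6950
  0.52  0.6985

-0.3446

σ√T = 0.19 × 1.2247 = 0.2327
d₁ = [ln(192/202) + (0.078 + 0.19²/2)·1.5] / 0.2327 = [-0.0508 + 0.1441] / 0.2327 = 0.4010 → 0.40
N(d₁) = N(0.40) = 0.6554
Δ_put = N(d₁) − 1 = 0.6554 − 1 = -0.3446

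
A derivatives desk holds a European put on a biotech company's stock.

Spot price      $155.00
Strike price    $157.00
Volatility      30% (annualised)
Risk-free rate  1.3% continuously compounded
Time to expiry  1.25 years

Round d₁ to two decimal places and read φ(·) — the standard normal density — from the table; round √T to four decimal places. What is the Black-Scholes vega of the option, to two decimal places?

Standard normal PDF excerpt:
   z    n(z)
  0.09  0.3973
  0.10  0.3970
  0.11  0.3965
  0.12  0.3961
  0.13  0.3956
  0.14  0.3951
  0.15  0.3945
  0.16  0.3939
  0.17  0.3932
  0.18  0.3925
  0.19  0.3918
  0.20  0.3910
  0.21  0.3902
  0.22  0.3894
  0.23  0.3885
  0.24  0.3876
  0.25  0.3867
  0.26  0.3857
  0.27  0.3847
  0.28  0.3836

68.02

T = 1.25;  σ√T = 0.3354
d₁ = [ln(155/157) + (0.013 + 0.3²/2)·1.25] / 0.3354 = [-0.0128 + 0.0725] / 0.3354 = 0.1779 which rounds to 0.18
√T = √1.25 = 1.1180
φ(d₁) = φ(0.18) = 0.3925
vega = S·φ(d₁)·√T = 155·0.3925·1.1180 = 68.0163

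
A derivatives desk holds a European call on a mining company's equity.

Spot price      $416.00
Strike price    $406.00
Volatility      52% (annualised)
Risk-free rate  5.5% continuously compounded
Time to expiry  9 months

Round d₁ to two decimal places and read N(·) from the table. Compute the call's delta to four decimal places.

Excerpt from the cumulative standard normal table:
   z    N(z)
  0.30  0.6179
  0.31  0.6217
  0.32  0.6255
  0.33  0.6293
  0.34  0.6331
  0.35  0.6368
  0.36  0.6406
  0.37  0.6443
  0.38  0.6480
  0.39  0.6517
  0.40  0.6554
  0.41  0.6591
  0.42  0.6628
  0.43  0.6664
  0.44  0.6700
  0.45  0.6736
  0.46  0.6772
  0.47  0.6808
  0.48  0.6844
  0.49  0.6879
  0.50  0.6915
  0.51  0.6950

0.6443

σ√T = 0.52·√0.75 = 0.4503
d₁ = [ln(416/406) + (0.055 + 0.52²/2)·0.75] / 0.4503 = [0.0243 + 0.1426] / 0.4503 = 0.3708 ⇒ 0.37
N(d₁) = N(0.37) = 0.6443
Δ_call = N(d₁) = 0.6443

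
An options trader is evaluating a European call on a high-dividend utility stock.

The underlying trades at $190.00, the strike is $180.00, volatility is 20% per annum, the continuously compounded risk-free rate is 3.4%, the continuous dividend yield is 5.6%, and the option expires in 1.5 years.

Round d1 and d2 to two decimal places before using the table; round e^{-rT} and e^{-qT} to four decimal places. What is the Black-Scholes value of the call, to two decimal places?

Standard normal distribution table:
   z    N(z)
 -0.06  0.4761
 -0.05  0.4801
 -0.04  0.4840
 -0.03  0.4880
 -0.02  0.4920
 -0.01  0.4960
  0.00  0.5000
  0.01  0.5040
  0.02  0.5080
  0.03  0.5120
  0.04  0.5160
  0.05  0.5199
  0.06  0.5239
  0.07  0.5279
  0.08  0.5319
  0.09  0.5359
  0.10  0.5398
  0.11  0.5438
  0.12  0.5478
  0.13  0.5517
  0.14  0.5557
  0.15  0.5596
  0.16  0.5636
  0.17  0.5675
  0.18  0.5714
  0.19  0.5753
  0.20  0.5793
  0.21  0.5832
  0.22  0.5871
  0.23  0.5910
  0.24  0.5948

$19.09

T = 1.5;  σ√T = 0.2449
d₁ = [ln(190/180) + (0.034 − 0.056 + 0.2²/2)·1.5] / 0.2449 = [0.0541 − 0.0030] / 0.2449 = 0.2085 ≈ 0.21
d₂ = d₁ − σ√T = 0.2085 − 0.2449 = -0.0365 ≈ -0.04
e^(−qT) = e^(−0.056·1.5) = 0.9194;  e^(−rT) = e^(−0.034·1.5) = 0.9503
N(d₁) = N(0.21) = 0.5832;  N(d₂) = N(-0.04) = 0.4840
C = 190·0.9194·0.5832 − 180·0.9503·0.4840 = 101.8769 − 82.7901 = 19.0867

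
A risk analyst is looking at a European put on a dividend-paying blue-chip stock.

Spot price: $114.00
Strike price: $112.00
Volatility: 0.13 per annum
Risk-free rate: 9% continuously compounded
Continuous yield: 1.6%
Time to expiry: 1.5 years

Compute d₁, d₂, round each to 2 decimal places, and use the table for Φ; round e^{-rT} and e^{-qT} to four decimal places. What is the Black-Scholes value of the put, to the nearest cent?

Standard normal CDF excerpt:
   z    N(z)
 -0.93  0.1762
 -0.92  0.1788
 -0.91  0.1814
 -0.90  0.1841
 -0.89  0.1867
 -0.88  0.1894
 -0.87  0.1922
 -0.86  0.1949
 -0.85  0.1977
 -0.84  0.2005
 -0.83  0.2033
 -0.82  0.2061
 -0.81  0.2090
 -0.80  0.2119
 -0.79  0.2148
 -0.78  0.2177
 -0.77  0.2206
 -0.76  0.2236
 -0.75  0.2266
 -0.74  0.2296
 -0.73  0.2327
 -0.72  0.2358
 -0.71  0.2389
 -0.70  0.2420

$1.99

σ√T = 0.13·√1.5 = 0.1592
d₁ = [ln(114/112) + (0.09 − 0.016 + ½·0.13²)·1.5] / (σ√T) = (0.0177 + 0.1237) / 0.1592 = 0.8879 → 0.89
d₂ = 0.8879 − 0.1592 = 0.7287 → 0.73
exp(−qT) = exp(−0.016·1.5) = 0.9763;  exp(−rT) = exp(−0.09·1.5) = 0.8737
P = 112·0.8737·N(-0.73) − 114·0.9763·N(-0.89) = 112·0.8737·0.2327 − 114·0.9763·0.1867 = 22.7707 − 20.7794 = 1.9913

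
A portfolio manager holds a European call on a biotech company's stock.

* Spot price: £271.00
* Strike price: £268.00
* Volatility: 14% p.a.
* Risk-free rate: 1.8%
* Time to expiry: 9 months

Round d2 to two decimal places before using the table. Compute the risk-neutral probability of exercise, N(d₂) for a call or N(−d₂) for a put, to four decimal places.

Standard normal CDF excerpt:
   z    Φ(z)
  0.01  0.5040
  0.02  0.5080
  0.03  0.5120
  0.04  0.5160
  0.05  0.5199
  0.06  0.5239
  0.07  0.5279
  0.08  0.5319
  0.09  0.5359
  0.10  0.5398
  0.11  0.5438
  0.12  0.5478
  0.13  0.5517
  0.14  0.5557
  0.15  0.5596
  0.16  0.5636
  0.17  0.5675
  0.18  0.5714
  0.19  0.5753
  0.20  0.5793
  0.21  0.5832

σ√T = 0.14·√0.75 = 0.1212
ln(S/K) + (r + σ²/2)T = ln(271/268) + (0.018 + 0.14²/2)·0.75 = 0.0111 + 0.0209 = 0.0320
d₁ = 0.0320 / 0.1212 = 0.2638 → 0.26
d₂ = d₁ − σ√T = 0.2638 − 0.1212 = 0.1425 → 0.14
Risk-neutral Pr[S_T > K] = N(d₂) = N(0.14) = 0.5557

0.5557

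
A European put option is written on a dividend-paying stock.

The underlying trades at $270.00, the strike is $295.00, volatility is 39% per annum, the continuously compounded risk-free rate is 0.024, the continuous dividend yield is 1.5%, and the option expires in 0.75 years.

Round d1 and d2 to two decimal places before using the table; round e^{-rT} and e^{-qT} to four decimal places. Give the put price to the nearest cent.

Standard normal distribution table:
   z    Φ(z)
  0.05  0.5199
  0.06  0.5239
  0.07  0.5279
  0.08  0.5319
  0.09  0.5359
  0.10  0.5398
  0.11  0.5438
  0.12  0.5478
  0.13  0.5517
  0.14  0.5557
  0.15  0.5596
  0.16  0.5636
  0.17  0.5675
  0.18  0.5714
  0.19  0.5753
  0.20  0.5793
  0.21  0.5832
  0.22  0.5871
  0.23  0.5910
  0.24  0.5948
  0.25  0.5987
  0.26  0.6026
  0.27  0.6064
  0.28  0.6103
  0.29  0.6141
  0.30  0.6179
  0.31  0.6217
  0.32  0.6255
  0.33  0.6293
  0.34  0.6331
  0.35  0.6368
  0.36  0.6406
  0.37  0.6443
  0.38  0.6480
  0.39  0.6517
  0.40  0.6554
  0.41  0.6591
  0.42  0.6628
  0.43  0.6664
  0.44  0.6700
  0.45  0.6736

$50.04

T = 0.75;  σ√T = 0.3377
d₁ = [ln(270/295) + (0.024 − 0.015 + ½·0.39²)·0.75] / (σ√T) = (-0.0886 + 0.0638) / 0.3377 = -0.0733 → -0.07
d₂ = -0.0733 − 0.3377 = -0.4111 → -0.41
e^(−qT) = e^(−0.015·0.75) = 0.9888;  e^(−rT) = e^(−0.024·0.75) = 0.9822
N(−d₂) = N(0.41) = 0.6591;  N(−d₁) = N(0.07) = 0.5279
P = 295·0.9822·0.6591 − 270·0.9888·0.5279 = 190.9736 − 140.9366 = 50.0369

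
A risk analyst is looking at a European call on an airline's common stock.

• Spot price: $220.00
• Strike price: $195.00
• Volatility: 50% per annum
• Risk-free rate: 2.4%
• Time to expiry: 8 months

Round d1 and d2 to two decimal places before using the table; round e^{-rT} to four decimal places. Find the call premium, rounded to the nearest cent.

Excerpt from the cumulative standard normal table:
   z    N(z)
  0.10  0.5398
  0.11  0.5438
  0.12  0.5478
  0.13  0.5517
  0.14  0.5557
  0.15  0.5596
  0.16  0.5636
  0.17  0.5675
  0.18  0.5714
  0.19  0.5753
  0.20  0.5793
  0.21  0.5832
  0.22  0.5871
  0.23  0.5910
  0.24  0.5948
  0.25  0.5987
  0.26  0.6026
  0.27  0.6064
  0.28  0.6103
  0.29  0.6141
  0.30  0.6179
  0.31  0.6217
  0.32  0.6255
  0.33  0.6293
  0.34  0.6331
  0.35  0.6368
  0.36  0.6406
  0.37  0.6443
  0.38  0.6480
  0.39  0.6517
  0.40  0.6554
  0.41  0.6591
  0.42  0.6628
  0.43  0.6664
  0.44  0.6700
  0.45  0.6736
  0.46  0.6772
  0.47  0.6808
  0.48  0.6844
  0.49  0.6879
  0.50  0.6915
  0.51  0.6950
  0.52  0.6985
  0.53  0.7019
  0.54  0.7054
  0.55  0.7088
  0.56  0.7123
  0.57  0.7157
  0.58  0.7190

$49.32

T = 0.6667;  σ√T = 0.4082
d₁ = [ln(220/195) + (0.024 + ½·0.5²)·0.6667] / (σ√T) = (0.1206 + 0.0993) / 0.4082 = 0.5388 ≈ 0.54
d₂ = 0.5388 − 0.4082 = 0.1305 ≈ 0.13
exp(−rT) = exp(−0.024·0.6667) = 0.9841
N(d₁) = N(0.54) = 0.7054;  N(d₂) = N(0.13) = 0.5517
C = 220·0.7054 − 195·0.9841·0.5517 = 155.1880 − 105.8710 = 49.3170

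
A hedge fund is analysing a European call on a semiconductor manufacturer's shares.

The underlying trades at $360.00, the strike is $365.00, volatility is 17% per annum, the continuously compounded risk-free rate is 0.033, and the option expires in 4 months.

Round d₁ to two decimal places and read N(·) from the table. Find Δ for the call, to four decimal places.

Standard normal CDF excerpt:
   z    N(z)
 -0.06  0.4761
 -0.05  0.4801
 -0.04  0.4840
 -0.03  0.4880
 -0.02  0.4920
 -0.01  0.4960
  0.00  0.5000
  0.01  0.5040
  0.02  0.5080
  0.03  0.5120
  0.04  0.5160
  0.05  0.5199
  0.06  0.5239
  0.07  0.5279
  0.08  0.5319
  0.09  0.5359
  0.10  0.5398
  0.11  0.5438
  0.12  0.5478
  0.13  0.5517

T = 0.3333;  σ√T = 0.0981
ln(S/K) + (r + σ²/2)T = ln(360/365) + (0.033 + 0.17²/2)·0.3333 = -0.0138 + 0.0158 = 0.0020
d₁ = 0.0020 / 0.0981 = 0.0206 → 0.02
N(d₁) = N(0.02) = 0.5080
Δ_call = N(d₁) = 0.5080

0.5080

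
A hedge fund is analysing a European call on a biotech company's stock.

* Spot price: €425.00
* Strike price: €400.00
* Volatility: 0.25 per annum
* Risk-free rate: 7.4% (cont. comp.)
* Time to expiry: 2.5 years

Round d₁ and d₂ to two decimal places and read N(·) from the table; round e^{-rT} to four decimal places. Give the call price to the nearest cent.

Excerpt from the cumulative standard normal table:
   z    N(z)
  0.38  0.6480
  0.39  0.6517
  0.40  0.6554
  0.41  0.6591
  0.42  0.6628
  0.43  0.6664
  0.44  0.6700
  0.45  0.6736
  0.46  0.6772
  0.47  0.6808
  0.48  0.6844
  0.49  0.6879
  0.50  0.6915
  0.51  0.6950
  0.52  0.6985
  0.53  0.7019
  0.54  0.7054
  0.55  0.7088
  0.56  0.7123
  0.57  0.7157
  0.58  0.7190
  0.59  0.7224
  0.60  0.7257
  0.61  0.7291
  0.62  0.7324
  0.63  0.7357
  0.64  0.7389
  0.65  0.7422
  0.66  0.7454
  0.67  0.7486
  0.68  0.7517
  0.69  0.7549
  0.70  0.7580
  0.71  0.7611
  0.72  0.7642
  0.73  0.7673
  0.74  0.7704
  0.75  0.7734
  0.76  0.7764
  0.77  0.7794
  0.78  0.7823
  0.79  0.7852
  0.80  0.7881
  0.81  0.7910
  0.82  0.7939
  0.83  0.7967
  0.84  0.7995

σ√T = 0.25 × 1.5811 = 0.3953
ln(S/K) + (r + σ²/2)T = ln(425/400) + (0.074 + 0.25²/2)·2.5 = 0.0606 + 0.2631 = 0.3237
d₁ = 0.3237 / 0.3953 = 0.8190 which rounds to 0.82
d₂ = d₁ − σ√T = 0.8190 − 0.3953 = 0.4237 which rounds to 0.42
e^(−rT) = e^(−0.074·2.5) = 0.8311
C = 425·N(0.82) − 400·0.8311·N(0.42) = 425·0.7939 − 400·0.8311·0.6628 = 337.4075 − 220.3412 = 117.0663

€117.07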